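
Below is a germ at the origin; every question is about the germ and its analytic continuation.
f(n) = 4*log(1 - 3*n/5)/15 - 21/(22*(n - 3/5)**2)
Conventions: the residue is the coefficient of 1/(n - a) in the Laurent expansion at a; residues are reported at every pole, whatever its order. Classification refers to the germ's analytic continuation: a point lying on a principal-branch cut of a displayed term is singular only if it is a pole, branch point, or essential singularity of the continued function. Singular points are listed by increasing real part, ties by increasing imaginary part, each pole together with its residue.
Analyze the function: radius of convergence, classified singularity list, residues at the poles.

Radius of convergence at 0: 3/5.
At 3/5: a pole of order 2; residue 0.
At 5/3: a logarithmic branch point.

Denominator factor (n - 3/5)^2: pole of order 2 at 3/5, modulus 3/5.
Branch term (4/15)*log(1 - n/(5/3)): its argument vanishes at n = 5/3, a logarithmic branch point, modulus 5/3.
The radius of convergence is the smallest modulus among the singular points: 3/5.
The branch term is analytic at 3/5 and contributes nothing to the residue; only the rational part matters.
At the order-2 pole 3/5 set g(n) = (n - (3/5))^2*(rational part) = -21/22.
Order-2 pole: residue = g'(a); g'(3/5) = 0, so the residue is 0.
List the singular points by increasing real part (a conjugate pair: the negative imaginary part first).


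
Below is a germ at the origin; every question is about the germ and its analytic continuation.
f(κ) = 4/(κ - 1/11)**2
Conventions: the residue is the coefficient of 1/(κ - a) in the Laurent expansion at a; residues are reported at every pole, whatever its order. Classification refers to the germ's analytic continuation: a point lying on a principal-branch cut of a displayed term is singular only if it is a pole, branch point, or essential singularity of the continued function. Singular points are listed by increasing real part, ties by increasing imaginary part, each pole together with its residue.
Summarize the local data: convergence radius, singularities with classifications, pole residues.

Denominator factor (κ - 1/11)^2: pole of order 2 at 1/11, modulus 1/11.
The radius of convergence is the smallest modulus among the singular points: 1/11.
At the order-2 pole 1/11 set g(κ) = (κ - (1/11))^2*f(κ) = 4.
Order-2 pole: residue = g'(a); g'(1/11) = 0, so the residue is 0.

Radius of convergence at 0: 1/11.
At 1/11: a pole of order 2; residue 0.


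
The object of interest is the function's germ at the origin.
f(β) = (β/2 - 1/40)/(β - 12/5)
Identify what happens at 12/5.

The point is a pole of order 1.

The denominator factor β - 12/5 vanishes at 12/5 and appears to the power 1; the numerator there equals 47/40, nonzero, and no other factor vanishes.
Hence a pole whose order is the multiplicity, 1.


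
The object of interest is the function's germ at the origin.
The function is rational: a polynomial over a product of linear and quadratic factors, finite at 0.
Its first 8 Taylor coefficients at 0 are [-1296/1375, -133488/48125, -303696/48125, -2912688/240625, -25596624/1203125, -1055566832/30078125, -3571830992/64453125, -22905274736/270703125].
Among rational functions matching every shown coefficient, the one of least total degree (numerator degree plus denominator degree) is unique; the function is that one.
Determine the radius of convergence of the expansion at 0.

The radius of convergence is 5/6.

No rational of total degree below 6 reproduces all 8 coefficients; solving the [1/5] Pade equations on them gives f(ν) = (6*ν/7 - 18/11)/((ν - 5/6)**3*(ν**2 - 2*ν/5 - 3)), whose expansion matches every shown term.
Denominator factor (ν - 5/6)^3: pole of order 3 at 5/6, modulus 5/6.
Denominator factor (ν**2 - 2*ν/5 - 3): discriminant 304/25, real irrational roots 1/5 + (2/5)*sqrt(19) and 1/5 - (2/5)*sqrt(19); poles of order 1, moduli 1/5 + (2/5)*sqrt(19) and -1/5 + (2/5)*sqrt(19).
The radius of convergence is the smallest modulus among the singular points: 5/6.


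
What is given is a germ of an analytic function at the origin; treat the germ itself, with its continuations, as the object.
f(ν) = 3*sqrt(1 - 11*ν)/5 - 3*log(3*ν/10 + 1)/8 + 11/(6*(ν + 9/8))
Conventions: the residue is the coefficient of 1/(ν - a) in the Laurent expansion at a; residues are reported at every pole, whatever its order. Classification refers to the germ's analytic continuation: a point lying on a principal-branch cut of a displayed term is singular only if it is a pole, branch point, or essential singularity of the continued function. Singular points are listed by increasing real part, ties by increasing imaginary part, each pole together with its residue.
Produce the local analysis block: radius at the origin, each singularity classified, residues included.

Denominator factor (ν + 9/8): pole of order 1 at -9/8, modulus 9/8.
Branch term (-3/8)*log(1 - ν/(-10/3)): its argument vanishes at ν = -10/3, a logarithmic branch point, modulus 10/3.
Branch term (3/5)*sqrt(1 - ν/(1/11)): its argument vanishes at ν = 1/11, a square-root branch point, modulus 1/11.
The radius of convergence is the smallest modulus among the singular points: 1/11.
The branch terms are analytic at -9/8 and contribute nothing to the residue; only the rational part matters.
At the order-1 pole -9/8 set g(ν) = (ν - (-9/8))*(rational part) = 11/6.
Simple pole: residue = g(a) at a = -9/8, which is 11/6.
List the singular points by increasing real part (a conjugate pair: the negative imaginary part first).

Radius of convergence at 0: 1/11.
At -10/3: a logarithmic branch point.
At -9/8: a pole of order 1; residue 11/6.
At 1/11: an algebraic (square-root) branch point.


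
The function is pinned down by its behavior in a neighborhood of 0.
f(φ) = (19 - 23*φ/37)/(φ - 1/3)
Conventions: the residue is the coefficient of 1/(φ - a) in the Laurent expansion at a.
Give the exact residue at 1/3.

At the order-1 pole 1/3 set g(φ) = (φ - (1/3))*f(φ) = 19 - 23*φ/37.
Simple pole: residue = g(a) at a = 1/3, which is 2086/111.

The residue is 2086/111.


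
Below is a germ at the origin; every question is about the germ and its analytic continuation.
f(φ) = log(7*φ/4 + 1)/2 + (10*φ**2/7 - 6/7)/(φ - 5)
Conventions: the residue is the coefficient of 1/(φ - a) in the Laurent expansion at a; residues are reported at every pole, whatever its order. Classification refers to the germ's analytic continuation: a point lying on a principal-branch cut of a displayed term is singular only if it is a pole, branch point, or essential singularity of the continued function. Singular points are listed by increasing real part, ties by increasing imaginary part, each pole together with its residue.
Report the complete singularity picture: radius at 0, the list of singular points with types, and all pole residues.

Denominator factor (φ - 5): pole of order 1 at 5, modulus 5.
Branch term (1/2)*log(1 - φ/(-4/7)): its argument vanishes at φ = -4/7, a logarithmic branch point, modulus 4/7.
The radius of convergence is the smallest modulus among the singular points: 4/7.
The branch term is analytic at 5 and contributes nothing to the residue; only the rational part matters.
At the order-1 pole 5 set g(φ) = (φ - (5))*(rational part) = 10*φ**2/7 - 6/7.
Simple pole: residue = g(a) at a = 5, which is 244/7.
List the singular points by increasing real part (a conjugate pair: the negative imaginary part first).

Radius of convergence at 0: 4/7.
At -4/7: a logarithmic branch point.
At 5: a pole of order 1; residue 244/7.


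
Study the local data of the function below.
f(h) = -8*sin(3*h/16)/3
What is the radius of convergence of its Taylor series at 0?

The radius of convergence is infinite.

The factor -sin(3*h/16) is entire and contributes no finite singular point.
The polynomial part has no poles.
No finite singular points: the Taylor series at 0 converges everywhere.


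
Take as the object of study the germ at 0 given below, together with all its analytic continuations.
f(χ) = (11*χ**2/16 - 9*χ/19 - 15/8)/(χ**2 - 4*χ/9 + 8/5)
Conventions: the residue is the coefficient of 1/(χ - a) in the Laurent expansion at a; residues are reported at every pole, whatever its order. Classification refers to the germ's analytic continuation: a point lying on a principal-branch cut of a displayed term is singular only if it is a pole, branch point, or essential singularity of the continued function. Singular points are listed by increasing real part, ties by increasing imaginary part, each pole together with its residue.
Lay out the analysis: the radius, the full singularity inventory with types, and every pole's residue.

Denominator factor (χ**2 - 4*χ/9 + 8/5): discriminant -2512/405, complex-conjugate roots (2/9) + ((2/45)*sqrt(785))*i and (2/9) - ((2/45)*sqrt(785))*i; poles of order 1, moduli (2/5)*sqrt(10) and (2/5)*sqrt(10).
The radius of convergence is the smallest modulus among the singular points: (2/5)*sqrt(10).
The factor χ**2 - 4*χ/9 + 8/5 splits as (χ - a)(χ - a') with a = (2/9) - ((2/45)*sqrt(785))*i, a' = (2/9) + ((2/45)*sqrt(785))*i. At the order-1 pole a set g(χ) = (χ - a)*f(χ) = [11*χ**2/16 - 9*χ/19 - 15/8] / (χ - a').
Simple pole: residue = g(a) at a = (2/9) - ((2/45)*sqrt(785))*i, which is (-115/1368) - ((185441/4295520)*sqrt(785))*i.
The factor χ**2 - 4*χ/9 + 8/5 splits as (χ - a)(χ - a') with a = (2/9) + ((2/45)*sqrt(785))*i, a' = (2/9) - ((2/45)*sqrt(785))*i. At the order-1 pole a set g(χ) = (χ - a)*f(χ) = [11*χ**2/16 - 9*χ/19 - 15/8] / (χ - a').
Simple pole: residue = g(a) at a = (2/9) + ((2/45)*sqrt(785))*i, which is (-115/1368) + ((185441/4295520)*sqrt(785))*i.
List the singular points by increasing real part (a conjugate pair: the negative imaginary part first).

Radius of convergence at 0: (2/5)*sqrt(10).
At (2/9) - ((2/45)*sqrt(785))*i: a pole of order 1; residue (-115/1368) - ((185441/4295520)*sqrt(785))*i.
At (2/9) + ((2/45)*sqrt(785))*i: a pole of order 1; residue (-115/1368) + ((185441/4295520)*sqrt(785))*i.


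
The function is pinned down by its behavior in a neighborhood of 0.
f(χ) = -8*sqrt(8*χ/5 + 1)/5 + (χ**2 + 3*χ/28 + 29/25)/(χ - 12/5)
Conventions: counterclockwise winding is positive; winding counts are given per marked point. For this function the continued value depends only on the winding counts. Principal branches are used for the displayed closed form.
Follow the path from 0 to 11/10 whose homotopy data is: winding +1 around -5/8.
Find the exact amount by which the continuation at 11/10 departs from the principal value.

The rational part is single-valued and drops out of the difference; each branch term changes only by its own monodromy.
(-8/5)*sqrt(1 - χ/(-5/8)): winding +1 is odd, the square root flips sign, contributing -2*(-8/5)*sqrt(1 - (11/10)/(-5/8)) = -2*(-8/5)*sqrt(69/25) = (16/25)*sqrt(69).
Summing the contributions at χ = 11/10 gives (16/25)*sqrt(69).

Continued minus principal equals (16/25)*sqrt(69).


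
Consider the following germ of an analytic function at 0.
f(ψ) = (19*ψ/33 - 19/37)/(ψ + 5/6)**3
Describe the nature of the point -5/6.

The point is a pole of order 3.

The denominator factor ψ + 5/6 vanishes at -5/6 and appears to the power 3; the numerator there equals -7277/7326, nonzero, and no other factor vanishes.
Hence a pole whose order is the multiplicity, 3.


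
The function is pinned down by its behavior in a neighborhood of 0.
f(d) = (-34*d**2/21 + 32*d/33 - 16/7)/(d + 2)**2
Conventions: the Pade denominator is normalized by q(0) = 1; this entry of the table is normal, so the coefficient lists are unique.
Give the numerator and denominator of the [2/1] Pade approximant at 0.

The Pade approximant has numerator coefficients [-4/7, 40240/114807, -31827/76538]; denominator coefficients [1, 403/497].

Taylor coefficients needed (expand at 0): a_0 = -4/7, a_1 = 188/231, a_2 = -71/66, a_3 = 403/462.
Write the denominator as Q(d) = 1 + q1*d. Requiring Q*f - P = O(d^4) with deg P <= 2 kills the coefficients of d^3..d^3 in Q*f:
  d^3: a_3 + q1*a_2 = 0, i.e. 403/462 + (-71/66)*q1 = 0.
Solving this linear system: q1 = 403/497.
The numerator is Q*f truncated at degree 2: P0 = a_0 = -4/7; P1 = a_1 + q1*a_0 = 40240/114807; P2 = a_2 + q1*a_1 = -31827/76538.


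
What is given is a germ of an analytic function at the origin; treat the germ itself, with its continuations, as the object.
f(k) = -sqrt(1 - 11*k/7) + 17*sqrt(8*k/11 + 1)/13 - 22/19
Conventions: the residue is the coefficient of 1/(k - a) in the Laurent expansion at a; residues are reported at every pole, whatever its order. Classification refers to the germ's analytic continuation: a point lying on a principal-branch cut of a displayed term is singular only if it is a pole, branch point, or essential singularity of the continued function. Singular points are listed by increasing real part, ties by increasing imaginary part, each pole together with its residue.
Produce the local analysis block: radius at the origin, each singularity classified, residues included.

Radius of convergence at 0: 7/11.
At -11/8: an algebraic (square-root) branch point.
At 7/11: an algebraic (square-root) branch point.

Branch term (17/13)*sqrt(1 - k/(-11/8)): its argument vanishes at k = -11/8, a square-root branch point, modulus 11/8.
Branch term (-1)*sqrt(1 - k/(7/11)): its argument vanishes at k = 7/11, a square-root branch point, modulus 7/11.
The radius of convergence is the smallest modulus among the singular points: 7/11.
List the singular points by increasing real part (a conjugate pair: the negative imaginary part first).


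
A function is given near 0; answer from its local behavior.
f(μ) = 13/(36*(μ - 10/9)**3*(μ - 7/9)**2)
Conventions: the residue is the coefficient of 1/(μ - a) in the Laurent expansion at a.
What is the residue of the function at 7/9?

At the order-2 pole 7/9 set g(μ) = (μ - (7/9))^2*f(μ) = 13/(36*(μ - 10/9)**3).
Order-2 pole: residue = g'(a); g'(7/9) = -351/4, so the residue is -351/4.

The residue is -351/4.


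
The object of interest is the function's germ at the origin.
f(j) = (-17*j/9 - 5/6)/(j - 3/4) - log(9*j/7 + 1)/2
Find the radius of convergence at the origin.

Denominator factor (j - 3/4): pole of order 1 at 3/4, modulus 3/4.
Branch term (-1/2)*log(1 - j/(-7/9)): its argument vanishes at j = -7/9, a logarithmic branch point, modulus 7/9.
The radius of convergence is the smallest modulus among the singular points: 3/4.

The radius of convergence is 3/4.


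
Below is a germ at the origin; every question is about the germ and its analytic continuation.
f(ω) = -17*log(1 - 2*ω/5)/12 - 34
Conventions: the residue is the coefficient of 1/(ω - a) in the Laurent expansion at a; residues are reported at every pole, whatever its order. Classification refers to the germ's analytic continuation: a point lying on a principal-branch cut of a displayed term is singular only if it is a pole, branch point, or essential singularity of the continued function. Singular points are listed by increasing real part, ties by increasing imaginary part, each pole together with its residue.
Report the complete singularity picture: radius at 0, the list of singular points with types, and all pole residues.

Radius of convergence at 0: 5/2.
At 5/2: a logarithmic branch point.

Branch term (-17/12)*log(1 - ω/(5/2)): its argument vanishes at ω = 5/2, a logarithmic branch point, modulus 5/2.
The radius of convergence is the smallest modulus among the singular points: 5/2.


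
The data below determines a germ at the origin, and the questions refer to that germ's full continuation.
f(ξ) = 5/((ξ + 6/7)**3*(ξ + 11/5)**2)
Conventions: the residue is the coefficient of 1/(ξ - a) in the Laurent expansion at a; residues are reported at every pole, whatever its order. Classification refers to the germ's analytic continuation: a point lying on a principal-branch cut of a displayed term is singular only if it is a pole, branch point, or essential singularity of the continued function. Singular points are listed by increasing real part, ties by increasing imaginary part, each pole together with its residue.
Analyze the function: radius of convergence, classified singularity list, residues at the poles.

Radius of convergence at 0: 6/7.
At -11/5: a pole of order 2; residue -22509375/4879681.
At -6/7: a pole of order 3; residue 22509375/4879681.

Denominator factor (ξ + 11/5)^2: pole of order 2 at -11/5, modulus 11/5.
Denominator factor (ξ + 6/7)^3: pole of order 3 at -6/7, modulus 6/7.
The radius of convergence is the smallest modulus among the singular points: 6/7.
At the order-2 pole -11/5 set g(ξ) = (ξ - (-11/5))^2*f(ξ) = 5/(ξ + 6/7)**3.
Order-2 pole: residue = g'(a); g'(-11/5) = -22509375/4879681, so the residue is -22509375/4879681.
At the order-3 pole -6/7 set g(ξ) = (ξ - (-6/7))^3*f(ξ) = 5/(ξ + 11/5)**2.
Order-3 pole: residue = g''(a)/2; g''(-6/7) = 45018750/4879681, so the residue is 22509375/4879681.
List the singular points by increasing real part (a conjugate pair: the negative imaginary part first).


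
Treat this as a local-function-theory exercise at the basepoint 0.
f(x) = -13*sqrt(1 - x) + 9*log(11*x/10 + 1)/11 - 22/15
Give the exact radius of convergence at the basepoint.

Branch term (9/11)*log(1 - x/(-10/11)): its argument vanishes at x = -10/11, a logarithmic branch point, modulus 10/11.
Branch term (-13)*sqrt(1 - x/(1)): its argument vanishes at x = 1, a square-root branch point, modulus 1.
The radius of convergence is the smallest modulus among the singular points: 10/11.

The radius of convergence is 10/11.


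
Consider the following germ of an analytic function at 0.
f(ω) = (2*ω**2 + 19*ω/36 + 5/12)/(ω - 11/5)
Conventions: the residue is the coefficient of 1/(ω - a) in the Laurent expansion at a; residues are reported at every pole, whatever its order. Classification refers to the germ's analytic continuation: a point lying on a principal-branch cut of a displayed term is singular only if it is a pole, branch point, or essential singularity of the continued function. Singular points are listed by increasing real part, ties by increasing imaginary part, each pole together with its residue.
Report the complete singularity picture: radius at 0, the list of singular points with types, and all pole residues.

Denominator factor (ω - 11/5): pole of order 1 at 11/5, modulus 11/5.
The radius of convergence is the smallest modulus among the singular points: 11/5.
At the order-1 pole 11/5 set g(ω) = (ω - (11/5))*f(ω) = 2*ω**2 + 19*ω/36 + 5/12.
Simple pole: residue = g(a) at a = 11/5, which is 2533/225.

Radius of convergence at 0: 11/5.
At 11/5: a pole of order 1; residue 2533/225.


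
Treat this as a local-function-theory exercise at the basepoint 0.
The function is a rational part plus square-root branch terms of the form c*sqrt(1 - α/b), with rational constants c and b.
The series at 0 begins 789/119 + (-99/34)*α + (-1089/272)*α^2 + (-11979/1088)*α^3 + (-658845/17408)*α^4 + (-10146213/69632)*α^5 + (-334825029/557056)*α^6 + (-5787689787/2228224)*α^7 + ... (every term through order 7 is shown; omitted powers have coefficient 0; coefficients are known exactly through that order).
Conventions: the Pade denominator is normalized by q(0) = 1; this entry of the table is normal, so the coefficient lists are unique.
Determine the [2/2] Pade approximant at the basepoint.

The Pade approximant has numerator coefficients [789/119, -28809/952, 156453/7616]; denominator coefficients [1, -33/8, 121/64].

Taylor coefficients needed (read off): a_0 = 789/119, a_1 = -99/34, a_2 = -1089/272, a_3 = -11979/1088, a_4 = -658845/17408.
Write the denominator as Q(α) = 1 + q1*α + q2*α^2. Requiring Q*f - P = O(α^5) with deg P <= 2 kills the coefficients of α^3..α^4 in Q*f:
  α^3: a_3 + q1*a_2 + q2*a_1 = 0, i.e. -11979/1088 + (-1089/272)*q1 + (-99/34)*q2 = 0.
  α^4: a_4 + q1*a_3 + q2*a_2 = 0, i.e. -658845/17408 + (-11979/1088)*q1 + (-1089/272)*q2 = 0.
Solving this linear system: q1 = -33/8, q2 = 121/64.
The numerator is Q*f truncated at degree 2: P0 = a_0 = 789/119; P1 = a_1 + q1*a_0 = -28809/952; P2 = a_2 + q1*a_1 + q2*a_0 = 156453/7616.


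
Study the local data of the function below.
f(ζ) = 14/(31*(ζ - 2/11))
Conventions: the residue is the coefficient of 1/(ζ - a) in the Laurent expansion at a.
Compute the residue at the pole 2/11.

The residue is 14/31.

At the order-1 pole 2/11 set g(ζ) = (ζ - (2/11))*f(ζ) = 14/31.
Simple pole: residue = g(a) at a = 2/11, which is 14/31.


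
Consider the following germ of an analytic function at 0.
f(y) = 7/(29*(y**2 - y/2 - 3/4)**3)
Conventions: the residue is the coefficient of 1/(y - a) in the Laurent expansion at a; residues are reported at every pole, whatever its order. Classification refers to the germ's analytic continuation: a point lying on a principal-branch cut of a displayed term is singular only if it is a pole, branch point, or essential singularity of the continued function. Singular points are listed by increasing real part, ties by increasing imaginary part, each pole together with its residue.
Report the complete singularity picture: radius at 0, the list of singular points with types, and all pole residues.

Denominator factor (y**2 - y/2 - 3/4)^3: discriminant 13/4, real irrational roots 1/4 + (1/4)*sqrt(13) and 1/4 - (1/4)*sqrt(13); poles of order 3, moduli 1/4 + (1/4)*sqrt(13) and -1/4 + (1/4)*sqrt(13).
The radius of convergence is the smallest modulus among the singular points: -1/4 + (1/4)*sqrt(13).
The factor y**2 - y/2 - 3/4 splits as (y - a)(y - a') with a = 1/4 - (1/4)*sqrt(13), a' = 1/4 + (1/4)*sqrt(13). At the order-3 pole a set g(y) = (y - a)^3*f(y) = [7/29] / (y - a')^3.
Order-3 pole: residue = g''(a)/2; g''(1/4 - (1/4)*sqrt(13)) = -(2688/63713)*sqrt(13), so the residue is -(1344/63713)*sqrt(13).
The factor y**2 - y/2 - 3/4 splits as (y - a)(y - a') with a = 1/4 + (1/4)*sqrt(13), a' = 1/4 - (1/4)*sqrt(13). At the order-3 pole a set g(y) = (y - a)^3*f(y) = [7/29] / (y - a')^3.
Order-3 pole: residue = g''(a)/2; g''(1/4 + (1/4)*sqrt(13)) = (2688/63713)*sqrt(13), so the residue is (1344/63713)*sqrt(13).
List the singular points by increasing real part (a conjugate pair: the negative imaginary part first).

Radius of convergence at 0: -1/4 + (1/4)*sqrt(13).
At 1/4 - (1/4)*sqrt(13): a pole of order 3; residue -(1344/63713)*sqrt(13).
At 1/4 + (1/4)*sqrt(13): a pole of order 3; residue (1344/63713)*sqrt(13).


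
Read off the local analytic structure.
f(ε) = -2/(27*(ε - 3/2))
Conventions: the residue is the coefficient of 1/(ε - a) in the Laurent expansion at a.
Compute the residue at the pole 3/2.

At the order-1 pole 3/2 set g(ε) = (ε - (3/2))*f(ε) = -2/27.
Simple pole: residue = g(a) at a = 3/2, which is -2/27.

The residue is -2/27.


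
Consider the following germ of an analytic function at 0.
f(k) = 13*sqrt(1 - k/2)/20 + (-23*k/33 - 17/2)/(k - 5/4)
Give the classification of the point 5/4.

The denominator factor k - 5/4 vanishes at 5/4 and appears to the power 1; the numerator there equals -1237/132, nonzero, and no other factor vanishes.
The branch terms are analytic at this point.
Hence a pole whose order is the multiplicity, 1.

The point is a pole of order 1.


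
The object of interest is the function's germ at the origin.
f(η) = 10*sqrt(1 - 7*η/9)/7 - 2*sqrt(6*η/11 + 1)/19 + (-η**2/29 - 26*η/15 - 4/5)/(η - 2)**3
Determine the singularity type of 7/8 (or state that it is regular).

Denominator factors: η - 2 = -9/8 at η = 7/8 — none vanishes.
Branch term sqrt(1 - η/(-11/6)): argument at 7/8 is 65/44, nonzero, so 7/8 is not its branch point (a point on a principal cut is still regular for the continued germ).
Branch term sqrt(1 - η/(9/7)): argument at 7/8 is 23/72, nonzero, so 7/8 is not its branch point (a point on a principal cut is still regular for the continued germ).
So the germ continues analytically to 7/8.

The point is a regular point.


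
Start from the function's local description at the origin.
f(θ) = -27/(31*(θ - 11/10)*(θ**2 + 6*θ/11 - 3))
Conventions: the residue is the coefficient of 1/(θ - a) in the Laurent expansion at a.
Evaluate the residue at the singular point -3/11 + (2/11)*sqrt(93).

The residue is -1350/3689 - (6795/228718)*sqrt(93).

The factor θ**2 + 6*θ/11 - 3 splits as (θ - a)(θ - a') with a = -3/11 + (2/11)*sqrt(93), a' = -3/11 - (2/11)*sqrt(93). At the order-1 pole a set g(θ) = (θ - a)*f(θ) = [-27/(31*(θ - 11/10))] / (θ - a').
Simple pole: residue = g(a) at a = -3/11 + (2/11)*sqrt(93), which is -1350/3689 - (6795/228718)*sqrt(93).


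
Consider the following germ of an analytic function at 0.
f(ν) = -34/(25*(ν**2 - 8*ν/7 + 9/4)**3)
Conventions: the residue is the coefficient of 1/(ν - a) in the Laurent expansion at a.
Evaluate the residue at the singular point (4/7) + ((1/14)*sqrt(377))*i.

The residue is ((3428628/1339565825)*sqrt(377))*i.

The factor ν**2 - 8*ν/7 + 9/4 splits as (ν - a)(ν - a') with a = (4/7) + ((1/14)*sqrt(377))*i, a' = (4/7) - ((1/14)*sqrt(377))*i. At the order-3 pole a set g(ν) = (ν - a)^3*f(ν) = [-34/25] / (ν - a')^3.
Order-3 pole: residue = g''(a)/2; g''((4/7) + ((1/14)*sqrt(377))*i) = ((6857256/1339565825)*sqrt(377))*i, so the residue is ((3428628/1339565825)*sqrt(377))*i.


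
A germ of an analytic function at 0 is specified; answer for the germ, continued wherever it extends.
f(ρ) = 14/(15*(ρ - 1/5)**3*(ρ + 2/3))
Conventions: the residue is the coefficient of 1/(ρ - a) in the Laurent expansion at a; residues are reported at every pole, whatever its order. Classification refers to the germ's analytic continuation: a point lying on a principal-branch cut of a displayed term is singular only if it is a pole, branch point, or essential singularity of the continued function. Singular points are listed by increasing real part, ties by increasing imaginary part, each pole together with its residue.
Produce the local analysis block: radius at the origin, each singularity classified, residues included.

Denominator factor (ρ - 1/5)^3: pole of order 3 at 1/5, modulus 1/5.
Denominator factor (ρ + 2/3): pole of order 1 at -2/3, modulus 2/3.
The radius of convergence is the smallest modulus among the singular points: 1/5.
At the order-1 pole -2/3 set g(ρ) = (ρ - (-2/3))*f(ρ) = 14/(15*(ρ - 1/5)**3).
Simple pole: residue = g(a) at a = -2/3, which is -3150/2197.
At the order-3 pole 1/5 set g(ρ) = (ρ - (1/5))^3*f(ρ) = 14/(15*(ρ + 2/3)).
Order-3 pole: residue = g''(a)/2; g''(1/5) = 6300/2197, so the residue is 3150/2197.
List the singular points by increasing real part (a conjugate pair: the negative imaginary part first).

Radius of convergence at 0: 1/5.
At -2/3: a pole of order 1; residue -3150/2197.
At 1/5: a pole of order 3; residue 3150/2197.


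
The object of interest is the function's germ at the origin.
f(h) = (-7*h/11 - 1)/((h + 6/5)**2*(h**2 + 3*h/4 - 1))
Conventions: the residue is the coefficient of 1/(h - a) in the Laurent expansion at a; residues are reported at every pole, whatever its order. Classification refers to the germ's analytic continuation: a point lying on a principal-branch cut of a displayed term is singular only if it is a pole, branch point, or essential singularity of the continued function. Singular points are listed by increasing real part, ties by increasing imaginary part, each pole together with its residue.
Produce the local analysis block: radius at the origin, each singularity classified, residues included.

Radius of convergence at 0: -3/8 + (1/8)*sqrt(73).
At -3/8 - (1/8)*sqrt(73): a pole of order 1; residue 2675/11638 + (41575/849574)*sqrt(73).
At -6/5: a pole of order 2; residue -2675/5819.
At -3/8 + (1/8)*sqrt(73): a pole of order 1; residue 2675/11638 - (41575/849574)*sqrt(73).


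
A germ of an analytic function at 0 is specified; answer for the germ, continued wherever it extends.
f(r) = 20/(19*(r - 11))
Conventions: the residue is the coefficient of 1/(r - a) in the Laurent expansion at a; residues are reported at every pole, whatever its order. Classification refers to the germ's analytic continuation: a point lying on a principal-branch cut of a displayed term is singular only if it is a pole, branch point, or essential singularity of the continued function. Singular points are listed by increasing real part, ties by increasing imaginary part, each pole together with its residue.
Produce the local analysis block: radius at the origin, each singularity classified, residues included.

Denominator factor (r - 11): pole of order 1 at 11, modulus 11.
The radius of convergence is the smallest modulus among the singular points: 11.
At the order-1 pole 11 set g(r) = (r - (11))*f(r) = 20/19.
Simple pole: residue = g(a) at a = 11, which is 20/19.

Radius of convergence at 0: 11.
At 11: a pole of order 1; residue 20/19.


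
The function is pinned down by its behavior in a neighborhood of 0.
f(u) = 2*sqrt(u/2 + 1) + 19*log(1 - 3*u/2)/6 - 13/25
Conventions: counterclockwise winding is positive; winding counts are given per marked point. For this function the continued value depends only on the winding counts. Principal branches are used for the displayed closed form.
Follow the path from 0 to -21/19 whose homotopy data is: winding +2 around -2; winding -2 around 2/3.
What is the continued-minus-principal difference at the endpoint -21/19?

Continued minus principal equals -(38/3)*pi*i.

The rational part is single-valued and drops out of the difference; each branch term changes only by its own monodromy.
(2)*sqrt(1 - u/(-2)): winding +2 is even, the square root returns to the same sheet, contribution 0.
(19/6)*log(1 - u/(2/3)): each positive loop around 2/3 adds 2*pi*i to the log, so winding -2 contributes (19/6)*(-2)*2*pi*i = -(38/3)*pi*i.
Summing the contributions at u = -21/19 gives -(38/3)*pi*i.


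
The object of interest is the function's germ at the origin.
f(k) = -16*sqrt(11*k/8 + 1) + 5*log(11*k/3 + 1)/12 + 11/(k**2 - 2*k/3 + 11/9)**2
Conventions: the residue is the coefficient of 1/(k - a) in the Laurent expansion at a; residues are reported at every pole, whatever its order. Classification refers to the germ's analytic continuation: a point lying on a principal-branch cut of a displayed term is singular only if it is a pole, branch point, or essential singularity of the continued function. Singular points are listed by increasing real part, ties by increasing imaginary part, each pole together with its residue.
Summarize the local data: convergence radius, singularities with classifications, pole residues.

Radius of convergence at 0: 3/11.
At -8/11: an algebraic (square-root) branch point.
At -3/11: a logarithmic branch point.
At (1/3) - ((1/3)*sqrt(10))*i: a pole of order 2; residue ((297/400)*sqrt(10))*i.
At (1/3) + ((1/3)*sqrt(10))*i: a pole of order 2; residue -((297/400)*sqrt(10))*i.

Denominator factor (k**2 - 2*k/3 + 11/9)^2: discriminant -40/9, complex-conjugate roots (1/3) + ((1/3)*sqrt(10))*i and (1/3) - ((1/3)*sqrt(10))*i; poles of order 2, moduli (1/3)*sqrt(11) and (1/3)*sqrt(11).
Branch term (5/12)*log(1 - k/(-3/11)): its argument vanishes at k = -3/11, a logarithmic branch point, modulus 3/11.
Branch term (-16)*sqrt(1 - k/(-8/11)): its argument vanishes at k = -8/11, a square-root branch point, modulus 8/11.
The radius of convergence is the smallest modulus among the singular points: 3/11.
The branch terms are analytic at (1/3) - ((1/3)*sqrt(10))*i and contribute nothing to the residue; only the rational part matters.
The factor k**2 - 2*k/3 + 11/9 splits as (k - a)(k - a') with a = (1/3) - ((1/3)*sqrt(10))*i, a' = (1/3) + ((1/3)*sqrt(10))*i. At the order-2 pole a set g(k) = (k - a)^2*(rational part) = [11] / (k - a')^2.
Order-2 pole: residue = g'(a); g'((1/3) - ((1/3)*sqrt(10))*i) = ((297/400)*sqrt(10))*i, so the residue is ((297/400)*sqrt(10))*i.
The branch terms are analytic at (1/3) + ((1/3)*sqrt(10))*i and contribute nothing to the residue; only the rational part matters.
The factor k**2 - 2*k/3 + 11/9 splits as (k - a)(k - a') with a = (1/3) + ((1/3)*sqrt(10))*i, a' = (1/3) - ((1/3)*sqrt(10))*i. At the order-2 pole a set g(k) = (k - a)^2*(rational part) = [11] / (k - a')^2.
Order-2 pole: residue = g'(a); g'((1/3) + ((1/3)*sqrt(10))*i) = -((297/400)*sqrt(10))*i, so the residue is -((297/400)*sqrt(10))*i.
List the singular points by increasing real part (a conjugate pair: the negative imaginary part first).


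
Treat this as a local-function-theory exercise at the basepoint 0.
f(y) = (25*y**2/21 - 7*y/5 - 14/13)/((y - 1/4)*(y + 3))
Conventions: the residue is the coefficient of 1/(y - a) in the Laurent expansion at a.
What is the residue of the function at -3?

The residue is -25184/5915.

At the order-1 pole -3 set g(y) = (y - (-3))*f(y) = (25*y**2/21 - 7*y/5 - 14/13)/(y - 1/4).
Simple pole: residue = g(a) at a = -3, which is -25184/5915.


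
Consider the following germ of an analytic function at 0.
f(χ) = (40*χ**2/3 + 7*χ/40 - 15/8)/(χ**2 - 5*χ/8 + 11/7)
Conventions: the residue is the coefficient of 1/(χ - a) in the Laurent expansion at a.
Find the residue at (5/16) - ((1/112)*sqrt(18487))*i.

The factor χ**2 - 5*χ/8 + 11/7 splits as (χ - a)(χ - a') with a = (5/16) - ((1/112)*sqrt(18487))*i, a' = (5/16) + ((1/112)*sqrt(18487))*i. At the order-1 pole a set g(χ) = (χ - a)*f(χ) = [40*χ**2/3 + 7*χ/40 - 15/8] / (χ - a').
Simple pole: residue = g(a) at a = (5/16) - ((1/112)*sqrt(18487))*i, which is (1021/240) - ((18071/295792)*sqrt(18487))*i.

The residue is (1021/240) - ((18071/295792)*sqrt(18487))*i.


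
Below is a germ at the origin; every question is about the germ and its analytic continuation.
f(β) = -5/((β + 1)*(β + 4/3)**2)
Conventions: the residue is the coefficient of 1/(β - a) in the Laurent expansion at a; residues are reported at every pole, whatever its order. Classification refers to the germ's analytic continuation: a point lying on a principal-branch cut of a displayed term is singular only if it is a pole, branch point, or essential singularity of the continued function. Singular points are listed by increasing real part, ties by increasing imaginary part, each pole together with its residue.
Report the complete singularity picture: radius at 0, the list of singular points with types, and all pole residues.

Denominator factor (β + 1): pole of order 1 at -1, modulus 1.
Denominator factor (β + 4/3)^2: pole of order 2 at -4/3, modulus 4/3.
The radius of convergence is the smallest modulus among the singular points: 1.
At the order-2 pole -4/3 set g(β) = (β - (-4/3))^2*f(β) = -5/(β + 1).
Order-2 pole: residue = g'(a); g'(-4/3) = 45, so the residue is 45.
At the order-1 pole -1 set g(β) = (β - (-1))*f(β) = -5/(β + 4/3)**2.
Simple pole: residue = g(a) at a = -1, which is -45.
List the singular points by increasing real part (a conjugate pair: the negative imaginary part first).

Radius of convergence at 0: 1.
At -4/3: a pole of order 2; residue 45.
At -1: a pole of order 1; residue -45.


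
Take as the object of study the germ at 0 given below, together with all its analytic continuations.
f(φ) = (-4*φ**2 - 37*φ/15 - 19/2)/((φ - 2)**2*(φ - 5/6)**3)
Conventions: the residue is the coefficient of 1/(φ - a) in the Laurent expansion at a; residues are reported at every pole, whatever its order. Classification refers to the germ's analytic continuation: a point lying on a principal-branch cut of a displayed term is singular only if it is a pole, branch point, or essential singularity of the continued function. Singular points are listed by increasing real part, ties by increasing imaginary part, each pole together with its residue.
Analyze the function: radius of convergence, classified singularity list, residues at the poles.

Denominator factor (φ - 2)^2: pole of order 2 at 2, modulus 2.
Denominator factor (φ - 5/6)^3: pole of order 3 at 5/6, modulus 5/6.
The radius of convergence is the smallest modulus among the singular points: 5/6.
At the order-3 pole 5/6 set g(φ) = (φ - (5/6))^3*f(φ) = (-4*φ**2 - 37*φ/15 - 19/2)/(φ - 2)**2.
Order-3 pole: residue = g''(a)/2; g''(5/6) = -904032/12005, so the residue is -452016/12005.
At the order-2 pole 2 set g(φ) = (φ - (2))^2*f(φ) = (-4*φ**2 - 37*φ/15 - 19/2)/(φ - 5/6)**3.
Order-2 pole: residue = g'(a); g'(2) = 452016/12005, so the residue is 452016/12005.
List the singular points by increasing real part (a conjugate pair: the negative imaginary part first).

Radius of convergence at 0: 5/6.
At 5/6: a pole of order 3; residue -452016/12005.
At 2: a pole of order 2; residue 452016/12005.


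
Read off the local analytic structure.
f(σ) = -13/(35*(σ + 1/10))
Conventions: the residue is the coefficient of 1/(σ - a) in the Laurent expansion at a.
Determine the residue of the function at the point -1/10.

At the order-1 pole -1/10 set g(σ) = (σ - (-1/10))*f(σ) = -13/35.
Simple pole: residue = g(a) at a = -1/10, which is -13/35.

The residue is -13/35.


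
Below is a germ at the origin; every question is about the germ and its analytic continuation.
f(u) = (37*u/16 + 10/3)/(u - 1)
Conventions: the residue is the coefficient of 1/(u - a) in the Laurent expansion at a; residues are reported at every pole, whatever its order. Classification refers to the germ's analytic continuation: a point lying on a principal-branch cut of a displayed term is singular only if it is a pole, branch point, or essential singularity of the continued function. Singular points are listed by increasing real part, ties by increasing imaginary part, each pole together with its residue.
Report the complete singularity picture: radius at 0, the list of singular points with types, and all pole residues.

Radius of convergence at 0: 1.
At 1: a pole of order 1; residue 271/48.

Denominator factor (u - 1): pole of order 1 at 1, modulus 1.
The radius of convergence is the smallest modulus among the singular points: 1.
At the order-1 pole 1 set g(u) = (u - (1))*f(u) = 37*u/16 + 10/3.
Simple pole: residue = g(a) at a = 1, which is 271/48.


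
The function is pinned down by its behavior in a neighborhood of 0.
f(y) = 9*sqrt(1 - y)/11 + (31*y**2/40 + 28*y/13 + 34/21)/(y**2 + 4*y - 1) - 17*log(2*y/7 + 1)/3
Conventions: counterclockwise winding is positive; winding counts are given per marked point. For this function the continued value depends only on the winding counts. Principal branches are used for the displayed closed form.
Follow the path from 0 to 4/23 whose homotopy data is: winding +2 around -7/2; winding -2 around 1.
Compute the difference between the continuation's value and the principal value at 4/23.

Continued minus principal equals -(68/3)*pi*i.

The rational part is single-valued and drops out of the difference; each branch term changes only by its own monodromy.
(-17/3)*log(1 - y/(-7/2)): each positive loop around -7/2 adds 2*pi*i to the log, so winding +2 contributes (-17/3)*(2)*2*pi*i = -(68/3)*pi*i.
(9/11)*sqrt(1 - y/(1)): winding -2 is even, the square root returns to the same sheet, contribution 0.
Summing the contributions at y = 4/23 gives -(68/3)*pi*i.


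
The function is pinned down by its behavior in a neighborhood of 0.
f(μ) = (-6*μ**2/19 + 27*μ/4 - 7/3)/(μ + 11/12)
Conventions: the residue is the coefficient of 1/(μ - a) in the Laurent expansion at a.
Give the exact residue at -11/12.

At the order-1 pole -11/12 set g(μ) = (μ - (-11/12))*f(μ) = -6*μ**2/19 + 27*μ/4 - 7/3.
Simple pole: residue = g(a) at a = -11/12, which is -2671/304.

The residue is -2671/304.


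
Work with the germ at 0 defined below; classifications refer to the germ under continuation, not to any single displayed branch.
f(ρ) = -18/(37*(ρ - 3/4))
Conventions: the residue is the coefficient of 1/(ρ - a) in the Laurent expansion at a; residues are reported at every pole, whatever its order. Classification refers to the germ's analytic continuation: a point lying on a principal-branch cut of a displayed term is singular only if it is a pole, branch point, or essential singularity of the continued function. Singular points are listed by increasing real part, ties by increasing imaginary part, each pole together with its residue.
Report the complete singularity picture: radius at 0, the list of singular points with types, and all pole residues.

Radius of convergence at 0: 3/4.
At 3/4: a pole of order 1; residue -18/37.

Denominator factor (ρ - 3/4): pole of order 1 at 3/4, modulus 3/4.
The radius of convergence is the smallest modulus among the singular points: 3/4.
At the order-1 pole 3/4 set g(ρ) = (ρ - (3/4))*f(ρ) = -18/37.
Simple pole: residue = g(a) at a = 3/4, which is -18/37.
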